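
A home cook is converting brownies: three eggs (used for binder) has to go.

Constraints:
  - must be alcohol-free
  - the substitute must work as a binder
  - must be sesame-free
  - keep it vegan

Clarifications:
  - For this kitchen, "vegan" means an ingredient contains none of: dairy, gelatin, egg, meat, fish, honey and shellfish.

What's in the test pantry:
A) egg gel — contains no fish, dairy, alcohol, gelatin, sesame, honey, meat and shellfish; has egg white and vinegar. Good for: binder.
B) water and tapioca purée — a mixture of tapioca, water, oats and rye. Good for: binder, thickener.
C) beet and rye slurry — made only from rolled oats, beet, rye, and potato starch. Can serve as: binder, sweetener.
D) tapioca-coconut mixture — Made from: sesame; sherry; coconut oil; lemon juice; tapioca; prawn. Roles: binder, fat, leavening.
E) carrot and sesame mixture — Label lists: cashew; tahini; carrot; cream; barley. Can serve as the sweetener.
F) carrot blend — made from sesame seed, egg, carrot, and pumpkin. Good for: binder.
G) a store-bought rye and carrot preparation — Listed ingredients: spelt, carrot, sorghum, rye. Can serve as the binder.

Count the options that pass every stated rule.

A: has egg white, so not vegan — reject
B: works as a binder, vegan, no alcohol — OK
C: rolled oats and rye etc. — none of it excluded — valid
D: has prawn, so not vegan; has sherry, so not alcohol-free (and 1 more) — no
E: not usable as a binder; has cream, so not vegan (and 1 more) — out
F: has egg, so not vegan; has sesame seed, so not sesame-free — reject
G: nothing on the exclusion list — valid

3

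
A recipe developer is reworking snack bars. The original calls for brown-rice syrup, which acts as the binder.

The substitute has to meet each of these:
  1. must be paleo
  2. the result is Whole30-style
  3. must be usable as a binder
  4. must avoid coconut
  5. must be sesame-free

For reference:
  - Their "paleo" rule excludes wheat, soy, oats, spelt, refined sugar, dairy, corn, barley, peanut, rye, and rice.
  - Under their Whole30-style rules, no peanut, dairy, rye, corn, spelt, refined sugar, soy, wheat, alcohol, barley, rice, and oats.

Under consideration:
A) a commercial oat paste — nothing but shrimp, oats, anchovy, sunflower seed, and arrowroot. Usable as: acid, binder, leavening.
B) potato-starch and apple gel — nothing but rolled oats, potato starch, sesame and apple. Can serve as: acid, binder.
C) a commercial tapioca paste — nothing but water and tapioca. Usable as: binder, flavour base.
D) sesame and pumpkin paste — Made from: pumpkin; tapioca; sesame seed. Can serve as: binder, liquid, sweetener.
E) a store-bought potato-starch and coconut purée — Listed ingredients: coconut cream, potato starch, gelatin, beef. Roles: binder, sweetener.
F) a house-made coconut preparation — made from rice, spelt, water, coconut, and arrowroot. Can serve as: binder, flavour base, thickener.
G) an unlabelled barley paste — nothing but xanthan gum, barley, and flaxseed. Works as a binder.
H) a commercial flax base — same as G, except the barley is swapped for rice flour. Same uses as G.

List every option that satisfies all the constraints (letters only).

A: has oats, so not paleo; has oats, so not Whole30-style — reject
B: has rolled oats, so not paleo; has rolled oats, so not Whole30-style (and 1 more) — no
C: only tapioca and water; none excluded — keep
D: has sesame seed, so not sesame-free — out
E: has coconut cream, so not coconut-free — out
F: has rice, so not paleo; has rice, so not Whole30-style (and 1 more) — reject
G: has barley, so not paleo; has barley, so not Whole30-style — reject
H: has rice flour, so not paleo; has rice flour, so not Whole30-style — reject

C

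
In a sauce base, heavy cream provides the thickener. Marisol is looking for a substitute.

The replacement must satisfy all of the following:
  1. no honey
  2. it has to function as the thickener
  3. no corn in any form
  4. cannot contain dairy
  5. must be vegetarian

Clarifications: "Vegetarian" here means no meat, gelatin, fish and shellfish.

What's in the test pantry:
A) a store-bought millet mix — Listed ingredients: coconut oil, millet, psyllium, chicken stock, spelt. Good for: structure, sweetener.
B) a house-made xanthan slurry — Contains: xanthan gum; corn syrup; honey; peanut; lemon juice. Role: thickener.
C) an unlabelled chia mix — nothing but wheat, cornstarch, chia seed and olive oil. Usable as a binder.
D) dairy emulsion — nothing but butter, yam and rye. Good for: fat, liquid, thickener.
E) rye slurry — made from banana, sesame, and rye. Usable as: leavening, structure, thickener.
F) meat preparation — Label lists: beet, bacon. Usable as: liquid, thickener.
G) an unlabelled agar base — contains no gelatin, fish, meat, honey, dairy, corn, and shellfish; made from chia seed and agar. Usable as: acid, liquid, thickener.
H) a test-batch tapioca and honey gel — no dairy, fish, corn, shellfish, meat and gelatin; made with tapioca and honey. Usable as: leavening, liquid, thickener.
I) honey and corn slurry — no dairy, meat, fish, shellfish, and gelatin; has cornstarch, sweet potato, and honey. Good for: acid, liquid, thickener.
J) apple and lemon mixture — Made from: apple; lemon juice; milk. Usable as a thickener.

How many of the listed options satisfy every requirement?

A: not usable as a thickener; has chicken stock, so not vegetarian — out
B: has honey, so not honey-free; has corn syrup, so not corn-free — reject
C: not usable as a thickener; has cornstarch, so not corn-free — out
D: has butter, so not dairy-free — no
E: nothing on the exclusion list — OK
F: has bacon, so not vegetarian — out
G: all constraints satisfied — valid
H: has honey, so not honey-free — no
I: has honey, so not honey-free; has cornstarch, so not corn-free — no
J: has milk, so not dairy-free — reject

2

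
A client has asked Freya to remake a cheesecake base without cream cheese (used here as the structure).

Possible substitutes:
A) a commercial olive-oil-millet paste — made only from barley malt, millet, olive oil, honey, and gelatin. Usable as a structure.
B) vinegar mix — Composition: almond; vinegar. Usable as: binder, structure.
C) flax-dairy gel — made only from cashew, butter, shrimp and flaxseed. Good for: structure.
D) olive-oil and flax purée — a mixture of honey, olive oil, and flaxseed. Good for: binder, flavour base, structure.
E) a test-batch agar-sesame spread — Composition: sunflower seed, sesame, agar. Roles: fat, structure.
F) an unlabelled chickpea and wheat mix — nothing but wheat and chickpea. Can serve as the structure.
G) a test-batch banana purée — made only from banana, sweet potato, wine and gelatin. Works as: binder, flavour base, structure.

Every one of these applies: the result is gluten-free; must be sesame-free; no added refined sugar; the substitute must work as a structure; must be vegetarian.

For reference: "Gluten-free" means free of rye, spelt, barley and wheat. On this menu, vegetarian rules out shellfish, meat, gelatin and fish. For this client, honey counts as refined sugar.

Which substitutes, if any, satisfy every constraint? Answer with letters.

A: has barley malt, so not gluten-free; has gelatin, so not vegetarian (and 1 more) — no
B: all constraints satisfied — valid
C: has shrimp, so not vegetarian — out
D: has honey, so not no-added-sugar — out
E: has sesame, so not sesame-free — reject
F: has wheat, so not gluten-free — out
G: has gelatin, so not vegetarian — out

B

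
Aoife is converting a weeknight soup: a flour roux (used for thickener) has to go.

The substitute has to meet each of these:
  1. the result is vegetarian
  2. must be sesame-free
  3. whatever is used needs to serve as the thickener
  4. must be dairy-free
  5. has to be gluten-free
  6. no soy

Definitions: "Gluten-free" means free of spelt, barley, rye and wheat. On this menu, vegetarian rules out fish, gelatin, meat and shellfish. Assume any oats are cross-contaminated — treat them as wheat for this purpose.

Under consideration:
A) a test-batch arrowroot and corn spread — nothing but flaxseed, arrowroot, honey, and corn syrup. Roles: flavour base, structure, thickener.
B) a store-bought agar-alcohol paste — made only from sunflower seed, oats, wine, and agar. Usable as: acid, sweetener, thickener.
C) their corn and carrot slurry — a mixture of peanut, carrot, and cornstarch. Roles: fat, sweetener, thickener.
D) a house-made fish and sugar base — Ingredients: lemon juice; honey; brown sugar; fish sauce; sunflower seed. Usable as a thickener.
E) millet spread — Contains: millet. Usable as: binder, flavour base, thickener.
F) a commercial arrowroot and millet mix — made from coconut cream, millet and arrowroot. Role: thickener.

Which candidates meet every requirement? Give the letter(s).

A, C, E, F

A: all constraints satisfied — valid
B: has oats, so not gluten-free — out
C: every rule checks out — valid
D: has fish sauce, so not vegetarian — out
E: works as a thickener, gluten-free, no sesame — keep
F: only coconut cream, millet, and arrowroot; none excluded — valid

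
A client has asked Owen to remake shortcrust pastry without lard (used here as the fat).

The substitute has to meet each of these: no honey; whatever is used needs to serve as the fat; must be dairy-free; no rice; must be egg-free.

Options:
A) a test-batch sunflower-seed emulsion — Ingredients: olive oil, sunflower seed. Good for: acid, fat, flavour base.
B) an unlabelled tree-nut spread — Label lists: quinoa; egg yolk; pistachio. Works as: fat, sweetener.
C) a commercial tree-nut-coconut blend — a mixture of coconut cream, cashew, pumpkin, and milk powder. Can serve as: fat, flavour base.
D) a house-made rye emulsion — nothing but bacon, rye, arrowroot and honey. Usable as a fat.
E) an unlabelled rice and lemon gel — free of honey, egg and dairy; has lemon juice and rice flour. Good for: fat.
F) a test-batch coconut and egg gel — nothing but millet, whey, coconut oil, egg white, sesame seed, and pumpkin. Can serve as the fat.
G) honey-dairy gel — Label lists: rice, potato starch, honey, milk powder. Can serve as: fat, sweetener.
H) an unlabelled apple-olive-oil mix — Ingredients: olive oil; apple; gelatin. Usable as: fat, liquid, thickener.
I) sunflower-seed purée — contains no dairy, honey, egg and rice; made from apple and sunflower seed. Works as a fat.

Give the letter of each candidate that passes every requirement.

A, H, I

A: every rule checks out — OK
B: has egg yolk, so not egg-free — reject
C: has milk powder, so not dairy-free — no
D: has honey, so not honey-free — reject
E: has rice flour, so not rice-free — reject
F: has egg white, so not egg-free; has whey, so not dairy-free — out
G: has milk powder, so not dairy-free; has honey, so not honey-free (and 1 more) — no
H: only gelatin, apple and olive oil; none excluded — keep
I: works as a fat, no egg, no honey — valid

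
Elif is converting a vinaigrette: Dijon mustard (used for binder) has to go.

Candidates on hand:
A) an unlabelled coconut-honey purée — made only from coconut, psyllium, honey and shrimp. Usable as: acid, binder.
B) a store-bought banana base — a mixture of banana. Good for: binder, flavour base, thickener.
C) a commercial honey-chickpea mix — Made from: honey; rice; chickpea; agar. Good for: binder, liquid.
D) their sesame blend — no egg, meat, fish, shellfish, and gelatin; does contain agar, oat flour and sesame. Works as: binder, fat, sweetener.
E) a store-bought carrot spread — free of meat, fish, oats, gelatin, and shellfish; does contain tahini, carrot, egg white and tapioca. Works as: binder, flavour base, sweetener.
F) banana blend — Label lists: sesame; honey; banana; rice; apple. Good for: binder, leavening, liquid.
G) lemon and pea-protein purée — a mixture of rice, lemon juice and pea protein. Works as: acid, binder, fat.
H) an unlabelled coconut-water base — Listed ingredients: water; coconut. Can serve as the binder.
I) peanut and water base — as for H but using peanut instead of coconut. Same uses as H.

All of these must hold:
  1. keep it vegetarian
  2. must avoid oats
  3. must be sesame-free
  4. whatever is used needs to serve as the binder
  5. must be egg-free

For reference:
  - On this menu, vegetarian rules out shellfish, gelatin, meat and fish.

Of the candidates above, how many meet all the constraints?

A: has shrimp, so not vegetarian — reject
B: only banana; none excluded — keep
C: honey and rice etc. — none of it excluded — OK
D: has oat flour, so not oat-free; has sesame, so not sesame-free — no
E: has egg white, so not egg-free; has tahini, so not sesame-free — reject
F: has sesame, so not sesame-free — no
G: only rice, pea protein, and lemon juice; none excluded — valid
H: nothing on the exclusion list — OK
I: works as a binder, vegetarian, no egg — OK

5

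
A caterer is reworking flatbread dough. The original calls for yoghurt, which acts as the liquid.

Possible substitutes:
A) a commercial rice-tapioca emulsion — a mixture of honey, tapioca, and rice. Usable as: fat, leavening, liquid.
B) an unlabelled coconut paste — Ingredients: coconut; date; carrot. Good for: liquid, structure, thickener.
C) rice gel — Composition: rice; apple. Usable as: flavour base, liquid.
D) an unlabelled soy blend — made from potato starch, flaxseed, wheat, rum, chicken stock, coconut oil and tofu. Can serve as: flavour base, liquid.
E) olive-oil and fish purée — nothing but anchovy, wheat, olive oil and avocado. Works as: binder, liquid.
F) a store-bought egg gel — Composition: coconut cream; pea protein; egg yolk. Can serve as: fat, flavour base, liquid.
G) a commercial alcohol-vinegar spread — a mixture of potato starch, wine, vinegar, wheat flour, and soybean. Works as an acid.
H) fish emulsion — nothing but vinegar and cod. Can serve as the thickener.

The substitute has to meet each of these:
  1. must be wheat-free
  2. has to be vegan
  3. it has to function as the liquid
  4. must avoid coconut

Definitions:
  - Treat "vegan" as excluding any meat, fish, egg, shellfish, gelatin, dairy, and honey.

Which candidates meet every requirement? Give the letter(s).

A: has honey, so not vegan — reject
B: has coconut, so not coconut-free — out
C: only rice and apple; none excluded — valid
D: has chicken stock, so not vegan; has coconut oil, so not coconut-free (and 1 more) — reject
E: has anchovy, so not vegan; has wheat, so not wheat-free — no
F: has egg yolk, so not vegan; has coconut cream, so not coconut-free — reject
G: not usable as a liquid; has wheat flour, so not wheat-free — reject
H: not usable as a liquid; has cod, so not vegan — reject

C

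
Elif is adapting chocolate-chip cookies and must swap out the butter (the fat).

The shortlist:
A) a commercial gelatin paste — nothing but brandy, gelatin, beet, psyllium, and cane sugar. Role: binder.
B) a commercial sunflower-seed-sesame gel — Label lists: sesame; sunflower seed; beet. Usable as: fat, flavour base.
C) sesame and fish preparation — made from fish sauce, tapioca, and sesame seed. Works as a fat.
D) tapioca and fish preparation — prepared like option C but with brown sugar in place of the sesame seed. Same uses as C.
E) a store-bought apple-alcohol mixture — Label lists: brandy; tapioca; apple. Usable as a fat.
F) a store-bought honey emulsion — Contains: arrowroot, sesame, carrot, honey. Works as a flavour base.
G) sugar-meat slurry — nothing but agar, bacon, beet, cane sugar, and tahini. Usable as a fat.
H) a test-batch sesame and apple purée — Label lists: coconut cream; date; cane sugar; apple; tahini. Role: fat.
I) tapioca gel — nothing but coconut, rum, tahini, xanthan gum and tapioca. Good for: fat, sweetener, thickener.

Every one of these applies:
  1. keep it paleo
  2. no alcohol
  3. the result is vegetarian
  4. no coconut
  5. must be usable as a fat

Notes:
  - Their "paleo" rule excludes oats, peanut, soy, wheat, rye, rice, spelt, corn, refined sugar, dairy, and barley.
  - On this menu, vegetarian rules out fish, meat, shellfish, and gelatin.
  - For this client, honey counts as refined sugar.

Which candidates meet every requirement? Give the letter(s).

A: not usable as a fat; has cane sugar, so not paleo (and 2 more) — reject
B: works as a fat, paleo, no coconut — valid
C: has fish sauce, so not vegetarian — out
D: has brown sugar, so not paleo; has fish sauce, so not vegetarian — no
E: has brandy, so not alcohol-free — out
F: not usable as a fat; has honey, so not paleo — reject
G: has cane sugar, so not paleo; has bacon, so not vegetarian — out
H: has cane sugar, so not paleo; has coconut cream, so not coconut-free — no
I: has coconut, so not coconut-free; has rum, so not alcohol-free — out

B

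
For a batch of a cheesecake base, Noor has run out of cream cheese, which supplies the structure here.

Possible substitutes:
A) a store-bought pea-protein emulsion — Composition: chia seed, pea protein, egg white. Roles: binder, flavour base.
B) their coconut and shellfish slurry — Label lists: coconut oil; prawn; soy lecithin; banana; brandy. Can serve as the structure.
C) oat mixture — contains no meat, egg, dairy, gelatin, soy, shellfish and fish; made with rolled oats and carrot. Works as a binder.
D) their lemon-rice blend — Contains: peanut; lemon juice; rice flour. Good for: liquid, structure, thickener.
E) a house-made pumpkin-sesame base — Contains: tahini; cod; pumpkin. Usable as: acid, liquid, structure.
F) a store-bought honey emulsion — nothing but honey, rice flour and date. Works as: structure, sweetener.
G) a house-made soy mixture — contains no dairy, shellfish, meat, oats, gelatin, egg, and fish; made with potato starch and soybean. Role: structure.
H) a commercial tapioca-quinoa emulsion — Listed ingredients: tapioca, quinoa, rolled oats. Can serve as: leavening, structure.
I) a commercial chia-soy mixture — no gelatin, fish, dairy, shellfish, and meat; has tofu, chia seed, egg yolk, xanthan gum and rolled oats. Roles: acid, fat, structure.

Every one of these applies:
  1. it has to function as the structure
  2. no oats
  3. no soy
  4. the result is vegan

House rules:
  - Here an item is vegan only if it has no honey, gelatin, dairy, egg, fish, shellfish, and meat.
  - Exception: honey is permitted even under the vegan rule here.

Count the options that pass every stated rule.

A: not usable as a structure; has egg white, so not vegan — out
B: has prawn, so not vegan; has soy lecithin, so not soy-free — reject
C: not usable as a structure; has rolled oats, so not oat-free — no
D: only peanut, rice flour, and lemon juice; none excluded — keep
E: has cod, so not vegan — out
F: honey is permitted under the vegan carve-out; nothing else excluded — valid
G: has soybean, so not soy-free — no
H: has rolled oats, so not oat-free — reject
I: has egg yolk, so not vegan; has tofu, so not soy-free (and 1 more) — no

2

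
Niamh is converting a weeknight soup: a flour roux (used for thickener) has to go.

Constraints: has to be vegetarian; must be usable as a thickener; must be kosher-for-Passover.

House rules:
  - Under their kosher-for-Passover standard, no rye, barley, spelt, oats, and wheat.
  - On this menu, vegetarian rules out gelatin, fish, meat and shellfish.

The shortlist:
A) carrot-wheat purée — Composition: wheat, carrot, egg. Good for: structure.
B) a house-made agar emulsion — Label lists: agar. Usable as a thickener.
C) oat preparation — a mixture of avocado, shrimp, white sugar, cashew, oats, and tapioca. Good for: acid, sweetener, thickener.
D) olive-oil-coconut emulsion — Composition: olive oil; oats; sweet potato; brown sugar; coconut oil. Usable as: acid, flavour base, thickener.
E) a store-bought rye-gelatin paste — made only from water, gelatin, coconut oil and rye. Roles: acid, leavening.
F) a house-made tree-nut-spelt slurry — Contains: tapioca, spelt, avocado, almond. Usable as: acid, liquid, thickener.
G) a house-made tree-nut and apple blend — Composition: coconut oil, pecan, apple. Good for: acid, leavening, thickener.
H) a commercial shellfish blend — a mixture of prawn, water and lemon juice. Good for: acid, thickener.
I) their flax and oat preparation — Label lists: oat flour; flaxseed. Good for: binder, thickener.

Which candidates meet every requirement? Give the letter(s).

A: not usable as a thickener; has wheat, so not kosher-for-Passover — no
B: only agar; none excluded — keep
C: has oats, so not kosher-for-Passover; has shrimp, so not vegetarian — reject
D: has oats, so not kosher-for-Passover — out
E: not usable as a thickener; has rye, so not kosher-for-Passover (and 1 more) — out
F: has spelt, so not kosher-for-Passover — out
G: only coconut oil, pecan, and apple; none excluded — OK
H: has prawn, so not vegetarian — out
I: has oat flour, so not kosher-for-Passover — reject

B, G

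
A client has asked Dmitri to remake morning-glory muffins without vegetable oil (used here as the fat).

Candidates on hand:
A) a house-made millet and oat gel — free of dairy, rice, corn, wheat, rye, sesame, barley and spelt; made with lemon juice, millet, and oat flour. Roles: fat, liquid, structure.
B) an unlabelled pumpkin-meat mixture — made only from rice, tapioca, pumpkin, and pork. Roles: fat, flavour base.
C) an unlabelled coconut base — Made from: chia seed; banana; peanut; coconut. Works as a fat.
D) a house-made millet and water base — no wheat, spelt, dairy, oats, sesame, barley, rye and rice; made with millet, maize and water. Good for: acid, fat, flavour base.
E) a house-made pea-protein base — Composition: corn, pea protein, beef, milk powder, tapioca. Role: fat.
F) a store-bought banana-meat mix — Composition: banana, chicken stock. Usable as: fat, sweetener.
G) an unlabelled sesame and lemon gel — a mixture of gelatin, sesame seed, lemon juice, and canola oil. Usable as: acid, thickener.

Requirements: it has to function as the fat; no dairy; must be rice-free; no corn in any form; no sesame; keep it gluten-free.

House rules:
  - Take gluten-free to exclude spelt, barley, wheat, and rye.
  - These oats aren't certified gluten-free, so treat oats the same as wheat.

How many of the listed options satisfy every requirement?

A: has oat flour, so not gluten-free — no
B: has rice, so not rice-free — out
C: works as a fat, no dairy, no sesame — valid
D: has maize, so not corn-free — no
E: has corn, so not corn-free; has milk powder, so not dairy-free — out
F: no rice, no corn — OK
G: not usable as a fat; has sesame seed, so not sesame-free — out

2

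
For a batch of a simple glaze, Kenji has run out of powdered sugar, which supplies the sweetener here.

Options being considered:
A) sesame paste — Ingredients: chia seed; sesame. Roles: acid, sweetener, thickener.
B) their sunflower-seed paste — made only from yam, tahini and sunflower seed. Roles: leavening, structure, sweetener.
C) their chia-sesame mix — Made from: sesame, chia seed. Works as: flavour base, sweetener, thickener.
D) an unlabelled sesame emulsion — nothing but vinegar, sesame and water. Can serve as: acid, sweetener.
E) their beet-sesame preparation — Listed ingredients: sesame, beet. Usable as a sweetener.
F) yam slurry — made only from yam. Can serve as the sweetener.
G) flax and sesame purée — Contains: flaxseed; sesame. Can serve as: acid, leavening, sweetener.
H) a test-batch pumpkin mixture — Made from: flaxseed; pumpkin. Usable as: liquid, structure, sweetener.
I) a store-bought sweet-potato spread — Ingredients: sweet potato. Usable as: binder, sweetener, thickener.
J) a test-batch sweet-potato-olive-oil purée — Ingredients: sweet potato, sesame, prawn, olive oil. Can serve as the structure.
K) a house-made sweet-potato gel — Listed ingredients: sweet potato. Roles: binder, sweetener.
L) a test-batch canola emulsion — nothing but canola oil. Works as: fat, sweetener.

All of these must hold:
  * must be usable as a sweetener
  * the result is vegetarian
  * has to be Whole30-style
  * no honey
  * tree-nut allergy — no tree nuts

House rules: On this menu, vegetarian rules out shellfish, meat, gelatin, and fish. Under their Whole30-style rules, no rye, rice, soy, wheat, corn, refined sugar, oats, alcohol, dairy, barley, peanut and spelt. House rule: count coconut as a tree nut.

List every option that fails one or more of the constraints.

A: only sesame and chia seed; none excluded — OK
B: only tahini, sunflower seed and yam; none excluded — OK
C: all constraints satisfied — keep
D: only sesame, vinegar and water; none excluded — OK
E: works as a sweetener, no honey, Whole30-style — keep
F: only yam; none excluded — OK
G: only sesame and flaxseed; none excluded — OK
H: only flaxseed and pumpkin; none excluded — valid
I: Whole30-style, tree-nut-free — OK
J: not usable as a sweetener; has prawn, so not vegetarian — reject
K: works as a sweetener, Whole30-style, tree-nut-free — valid
L: nothing on the exclusion list — keep

J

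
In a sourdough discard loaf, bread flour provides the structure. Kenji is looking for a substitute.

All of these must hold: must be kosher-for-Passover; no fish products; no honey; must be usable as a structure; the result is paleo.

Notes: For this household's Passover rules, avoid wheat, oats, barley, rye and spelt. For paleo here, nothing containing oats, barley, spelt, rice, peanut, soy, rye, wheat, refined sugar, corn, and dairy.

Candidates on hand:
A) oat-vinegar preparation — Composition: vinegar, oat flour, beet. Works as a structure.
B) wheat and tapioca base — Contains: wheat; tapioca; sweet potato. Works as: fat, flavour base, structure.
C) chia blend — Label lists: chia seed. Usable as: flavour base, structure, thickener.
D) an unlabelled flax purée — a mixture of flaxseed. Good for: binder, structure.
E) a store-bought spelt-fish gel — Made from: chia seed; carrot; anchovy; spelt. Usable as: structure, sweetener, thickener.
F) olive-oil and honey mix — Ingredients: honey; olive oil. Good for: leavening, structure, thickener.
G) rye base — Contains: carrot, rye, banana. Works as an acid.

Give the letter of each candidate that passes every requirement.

C, D

A: has oat flour, so not kosher-for-Passover; has oat flour, so not paleo — no
B: has wheat, so not kosher-for-Passover; has wheat, so not paleo — out
C: only chia seed; none excluded — keep
D: all constraints satisfied — OK
E: has spelt, so not kosher-for-Passover; has spelt, so not paleo (and 1 more) — no
F: has honey, so not honey-free — no
G: not usable as a structure; has rye, so not kosher-for-Passover (and 1 more) — out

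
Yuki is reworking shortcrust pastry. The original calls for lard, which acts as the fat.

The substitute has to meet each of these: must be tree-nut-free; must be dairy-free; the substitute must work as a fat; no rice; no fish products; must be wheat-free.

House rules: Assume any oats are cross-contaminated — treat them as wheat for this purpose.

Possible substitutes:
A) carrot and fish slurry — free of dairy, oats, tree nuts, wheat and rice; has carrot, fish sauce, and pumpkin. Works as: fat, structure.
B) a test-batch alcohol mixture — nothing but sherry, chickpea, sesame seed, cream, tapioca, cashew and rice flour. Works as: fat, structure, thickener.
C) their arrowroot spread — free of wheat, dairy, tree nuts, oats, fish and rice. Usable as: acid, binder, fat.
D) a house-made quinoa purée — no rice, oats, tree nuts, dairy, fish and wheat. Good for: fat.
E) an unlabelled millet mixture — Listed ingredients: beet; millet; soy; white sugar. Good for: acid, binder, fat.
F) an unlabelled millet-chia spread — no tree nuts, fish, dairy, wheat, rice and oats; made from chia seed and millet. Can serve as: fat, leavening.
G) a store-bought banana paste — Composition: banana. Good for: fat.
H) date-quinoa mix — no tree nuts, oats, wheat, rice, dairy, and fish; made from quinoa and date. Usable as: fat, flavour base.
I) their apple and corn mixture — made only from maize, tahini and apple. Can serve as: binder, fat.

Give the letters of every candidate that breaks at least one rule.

A, B

A: has fish sauce, so not fish-free — no
B: has cream, so not dairy-free; has rice flour, so not rice-free (and 1 more) — reject
C: wheat-free, no tree nuts — valid
D: every rule checks out — keep
E: soy and white sugar etc. — none of it excluded — keep
F: works as a fat, wheat-free, no fish — OK
G: all constraints satisfied — valid
H: nothing on the exclusion list — keep
I: nothing on the exclusion list — OK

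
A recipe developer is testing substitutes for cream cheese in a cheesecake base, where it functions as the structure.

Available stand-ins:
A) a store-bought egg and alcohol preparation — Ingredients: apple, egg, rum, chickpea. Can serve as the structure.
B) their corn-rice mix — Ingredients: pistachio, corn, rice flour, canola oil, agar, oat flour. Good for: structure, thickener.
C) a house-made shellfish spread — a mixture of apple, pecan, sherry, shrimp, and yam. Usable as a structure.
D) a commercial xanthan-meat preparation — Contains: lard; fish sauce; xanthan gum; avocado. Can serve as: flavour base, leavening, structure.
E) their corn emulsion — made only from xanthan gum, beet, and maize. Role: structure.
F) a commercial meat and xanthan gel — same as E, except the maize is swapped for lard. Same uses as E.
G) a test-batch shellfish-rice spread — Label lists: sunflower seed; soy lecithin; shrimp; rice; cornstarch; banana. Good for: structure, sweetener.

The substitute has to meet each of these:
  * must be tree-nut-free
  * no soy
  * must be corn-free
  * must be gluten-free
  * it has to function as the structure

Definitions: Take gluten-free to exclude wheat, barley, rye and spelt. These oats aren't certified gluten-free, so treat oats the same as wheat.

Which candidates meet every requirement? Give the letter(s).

A, D, F

A: rum and egg etc. — none of it excluded — keep
B: has oat flour, so not gluten-free; has pistachio, so not tree-nut-free (and 1 more) — out
C: has pecan, so not tree-nut-free — reject
D: fish sauce and lard etc. — none of it excluded — valid
E: has maize, so not corn-free — no
F: no soy, no corn — OK
G: has cornstarch, so not corn-free; has soy lecithin, so not soy-free — reject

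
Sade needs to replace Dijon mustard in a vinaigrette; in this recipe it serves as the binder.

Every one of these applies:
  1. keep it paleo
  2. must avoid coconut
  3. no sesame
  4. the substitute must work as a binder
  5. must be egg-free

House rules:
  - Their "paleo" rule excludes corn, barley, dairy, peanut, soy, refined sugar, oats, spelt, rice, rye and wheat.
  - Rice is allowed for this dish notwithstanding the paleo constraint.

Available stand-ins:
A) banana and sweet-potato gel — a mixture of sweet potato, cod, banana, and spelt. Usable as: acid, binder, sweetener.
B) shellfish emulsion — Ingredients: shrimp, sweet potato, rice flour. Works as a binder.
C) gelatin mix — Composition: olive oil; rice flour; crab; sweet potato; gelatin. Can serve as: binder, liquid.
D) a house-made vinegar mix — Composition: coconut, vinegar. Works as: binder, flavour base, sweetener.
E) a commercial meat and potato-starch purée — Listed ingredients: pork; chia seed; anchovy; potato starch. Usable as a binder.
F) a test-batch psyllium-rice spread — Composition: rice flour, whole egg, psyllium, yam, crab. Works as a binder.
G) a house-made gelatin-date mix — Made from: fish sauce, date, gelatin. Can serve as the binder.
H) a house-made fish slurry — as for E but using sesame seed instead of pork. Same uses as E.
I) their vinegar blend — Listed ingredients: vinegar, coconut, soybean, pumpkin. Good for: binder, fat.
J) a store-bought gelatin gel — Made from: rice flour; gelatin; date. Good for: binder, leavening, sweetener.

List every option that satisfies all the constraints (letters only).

B, C, E, G, J

A: has spelt, so not paleo — no
B: rice is permitted under the paleo carve-out; nothing else excluded — keep
C: rice is permitted under the paleo carve-out; nothing else excluded — valid
D: has coconut, so not coconut-free — reject
E: works as a binder, no egg, no sesame — keep
F: has whole egg, so not egg-free — reject
G: works as a binder, no coconut, no sesame — OK
H: has sesame seed, so not sesame-free — reject
I: has soybean, so not paleo; has coconut, so not coconut-free — reject
J: rice is permitted under the paleo carve-out; nothing else excluded — valid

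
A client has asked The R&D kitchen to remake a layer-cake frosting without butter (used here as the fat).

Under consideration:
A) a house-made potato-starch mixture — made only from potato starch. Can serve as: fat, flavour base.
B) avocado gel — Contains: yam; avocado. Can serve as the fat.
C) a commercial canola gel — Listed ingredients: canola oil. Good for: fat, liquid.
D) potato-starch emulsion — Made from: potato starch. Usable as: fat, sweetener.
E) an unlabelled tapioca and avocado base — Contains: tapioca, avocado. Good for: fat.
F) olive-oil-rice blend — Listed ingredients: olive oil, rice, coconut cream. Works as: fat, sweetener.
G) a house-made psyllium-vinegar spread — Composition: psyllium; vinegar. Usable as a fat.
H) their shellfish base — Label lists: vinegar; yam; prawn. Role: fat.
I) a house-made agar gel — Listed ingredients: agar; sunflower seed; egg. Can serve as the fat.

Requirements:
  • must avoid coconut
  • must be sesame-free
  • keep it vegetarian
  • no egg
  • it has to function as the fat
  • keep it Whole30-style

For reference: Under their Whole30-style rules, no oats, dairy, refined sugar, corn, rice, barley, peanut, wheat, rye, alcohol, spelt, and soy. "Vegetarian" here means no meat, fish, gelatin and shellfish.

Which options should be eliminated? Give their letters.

A: works as a fat, no sesame, no coconut — keep
B: only yam and avocado; none excluded — valid
C: nothing on the exclusion list — valid
D: all constraints satisfied — valid
E: only avocado and tapioca; none excluded — OK
F: has rice, so not Whole30-style; has coconut cream, so not coconut-free — no
G: works as a fat, no egg, Whole30-style — keep
H: has prawn, so not vegetarian — out
I: has egg, so not egg-free — no

F, H, I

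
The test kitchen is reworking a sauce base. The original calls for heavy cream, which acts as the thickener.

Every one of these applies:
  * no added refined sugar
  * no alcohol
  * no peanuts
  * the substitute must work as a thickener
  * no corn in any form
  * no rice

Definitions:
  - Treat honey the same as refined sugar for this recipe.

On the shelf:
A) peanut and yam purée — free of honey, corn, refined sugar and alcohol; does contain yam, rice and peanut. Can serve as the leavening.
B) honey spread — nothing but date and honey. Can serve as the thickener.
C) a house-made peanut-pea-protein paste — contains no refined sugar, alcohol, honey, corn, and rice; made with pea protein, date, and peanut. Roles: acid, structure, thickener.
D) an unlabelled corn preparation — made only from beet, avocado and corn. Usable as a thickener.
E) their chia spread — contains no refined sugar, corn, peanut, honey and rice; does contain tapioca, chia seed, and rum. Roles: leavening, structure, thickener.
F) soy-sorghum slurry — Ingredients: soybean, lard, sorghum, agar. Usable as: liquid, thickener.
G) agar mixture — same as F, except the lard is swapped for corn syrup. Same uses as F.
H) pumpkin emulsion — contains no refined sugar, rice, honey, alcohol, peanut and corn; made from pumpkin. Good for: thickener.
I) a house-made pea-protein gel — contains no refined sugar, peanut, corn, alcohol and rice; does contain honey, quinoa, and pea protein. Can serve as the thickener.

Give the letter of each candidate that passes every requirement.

A: not usable as a thickener; has rice, so not rice-free (and 1 more) — out
B: has honey, so not no-added-sugar — no
C: has peanut, so not peanut-free — out
D: has corn, so not corn-free — out
E: has rum, so not alcohol-free — reject
F: all constraints satisfied — valid
G: has corn syrup, so not corn-free — no
H: every rule checks out — keep
I: has honey, so not no-added-sugar — out

F, H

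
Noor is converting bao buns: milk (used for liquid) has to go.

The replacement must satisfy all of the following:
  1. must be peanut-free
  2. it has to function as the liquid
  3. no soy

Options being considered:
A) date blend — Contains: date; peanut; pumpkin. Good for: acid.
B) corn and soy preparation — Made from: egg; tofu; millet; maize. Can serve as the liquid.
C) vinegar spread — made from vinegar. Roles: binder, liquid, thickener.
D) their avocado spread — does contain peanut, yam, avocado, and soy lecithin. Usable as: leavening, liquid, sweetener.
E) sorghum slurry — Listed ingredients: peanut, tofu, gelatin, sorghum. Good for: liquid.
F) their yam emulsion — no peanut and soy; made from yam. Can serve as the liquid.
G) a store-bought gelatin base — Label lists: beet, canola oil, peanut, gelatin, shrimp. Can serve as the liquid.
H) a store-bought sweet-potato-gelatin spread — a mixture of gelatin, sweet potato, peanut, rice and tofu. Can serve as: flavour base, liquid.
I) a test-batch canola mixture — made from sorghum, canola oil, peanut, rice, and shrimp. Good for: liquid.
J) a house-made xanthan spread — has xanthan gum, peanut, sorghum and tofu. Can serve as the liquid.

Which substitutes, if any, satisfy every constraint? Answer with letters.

A: not usable as a liquid; has peanut, so not peanut-free — no
B: has tofu, so not soy-free — reject
C: nothing on the exclusion list — valid
D: has peanut, so not peanut-free; has soy lecithin, so not soy-free — no
E: has peanut, so not peanut-free; has tofu, so not soy-free — reject
F: works as a liquid, no peanut, no soy — keep
G: has peanut, so not peanut-free — reject
H: has peanut, so not peanut-free; has tofu, so not soy-free — no
I: has peanut, so not peanut-free — no
J: has peanut, so not peanut-free; has tofu, so not soy-free — out

C, F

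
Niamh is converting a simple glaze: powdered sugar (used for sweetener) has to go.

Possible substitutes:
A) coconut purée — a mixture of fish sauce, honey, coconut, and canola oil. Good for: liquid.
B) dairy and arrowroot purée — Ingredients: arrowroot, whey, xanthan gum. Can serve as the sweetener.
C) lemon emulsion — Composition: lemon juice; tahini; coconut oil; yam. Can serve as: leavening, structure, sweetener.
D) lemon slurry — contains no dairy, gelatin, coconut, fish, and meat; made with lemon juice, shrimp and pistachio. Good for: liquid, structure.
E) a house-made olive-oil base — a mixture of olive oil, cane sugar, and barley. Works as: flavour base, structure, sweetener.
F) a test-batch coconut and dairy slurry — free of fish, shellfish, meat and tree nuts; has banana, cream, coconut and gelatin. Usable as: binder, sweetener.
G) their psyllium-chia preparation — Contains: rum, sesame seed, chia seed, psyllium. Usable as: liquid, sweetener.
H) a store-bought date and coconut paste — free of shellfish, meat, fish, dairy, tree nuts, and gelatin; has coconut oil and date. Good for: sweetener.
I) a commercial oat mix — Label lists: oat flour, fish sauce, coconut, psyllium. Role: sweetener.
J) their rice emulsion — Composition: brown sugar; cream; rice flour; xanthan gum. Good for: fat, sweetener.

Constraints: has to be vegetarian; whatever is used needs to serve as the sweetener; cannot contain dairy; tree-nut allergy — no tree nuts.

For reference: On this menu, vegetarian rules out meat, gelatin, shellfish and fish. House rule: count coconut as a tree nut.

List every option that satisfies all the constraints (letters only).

E, G

A: not usable as a sweetener; has fish sauce, so not vegetarian (and 1 more) — out
B: has whey, so not dairy-free — reject
C: has coconut oil, so not tree-nut-free — no
D: not usable as a sweetener; has shrimp, so not vegetarian (and 1 more) — out
E: every rule checks out — OK
F: has gelatin, so not vegetarian; has cream, so not dairy-free (and 1 more) — no
G: rum and sesame seed etc. — none of it excluded — valid
H: has coconut oil, so not tree-nut-free — out
I: has fish sauce, so not vegetarian; has coconut, so not tree-nut-free — no
J: has cream, so not dairy-free — reject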